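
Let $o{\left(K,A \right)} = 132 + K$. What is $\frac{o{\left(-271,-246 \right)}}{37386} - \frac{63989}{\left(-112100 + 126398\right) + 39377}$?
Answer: $- \frac{2399753579}{2006693550} \approx -1.1959$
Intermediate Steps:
$\frac{o{\left(-271,-246 \right)}}{37386} - \frac{63989}{\left(-112100 + 126398\right) + 39377} = \frac{132 - 271}{37386} - \frac{63989}{\left(-112100 + 126398\right) + 39377} = \left(-139\right) \frac{1}{37386} - \frac{63989}{14298 + 39377} = - \frac{139}{37386} - \frac{63989}{53675} = - \frac{2399753579}{2006693550}$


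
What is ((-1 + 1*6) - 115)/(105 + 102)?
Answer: -110/207 ≈ -0.53140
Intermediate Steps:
((-1 + 1*6) - 115)/(105 + 102) = ((-1 + 6) - 115)/207 = (5 - 115)*(1/207) = -110*1/207 = -110/207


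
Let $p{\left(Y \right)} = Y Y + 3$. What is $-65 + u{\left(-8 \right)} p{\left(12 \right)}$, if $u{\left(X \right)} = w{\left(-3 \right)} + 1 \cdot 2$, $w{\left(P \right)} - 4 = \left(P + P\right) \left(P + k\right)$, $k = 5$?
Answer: $-947$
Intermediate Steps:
$w{\left(P \right)} = 4 + 2 P \left(5 + P\right)$ ($w{\left(P \right)} = 4 + \left(P + P\right) \left(P + 5\right) = 4 + 2 P \left(5 + P\right)$)
$u{\left(X \right)} = -6$ ($u{\left(X \right)} = \left(4 + 2 \left(-3\right)^{2} + 10 \left(-3\right)\right) + 1 \cdot 2 = \left(4 + 2 \cdot 9 - 30\right) + 2 = \left(4 + 18 - 30\right) + 2 = -8 + 2 = -6$)
$p{\left(Y \right)} = 3 + Y^{2}$ ($p{\left(Y \right)} = Y^{2} + 3 = 3 + Y^{2}$)
$-65 + u{\left(-8 \right)} p{\left(12 \right)} = -65 - 6 \left(3 + 12^{2}\right) = -65 - 6 \left(3 + 144\right) = -65 - 882 = -947$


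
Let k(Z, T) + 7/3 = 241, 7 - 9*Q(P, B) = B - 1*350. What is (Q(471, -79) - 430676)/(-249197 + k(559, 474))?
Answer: 3875648/2240625 ≈ 1.7297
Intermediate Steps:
Q(P, B) = 119/3 - B/9 (Q(P, B) = 7/9 - (B - 1*350)/9 = 7/9 - (B - 350)/9 = 7/9 - (-350 + B)/9 = 7/9 + (350/9 - B/9) = 119/3 - B/9)
k(Z, T) = 716/3 (k(Z, T) = -7/3 + 241 = 716/3)
(Q(471, -79) - 430676)/(-249197 + k(559, 474)) = ((119/3 - ⅑*(-79)) - 430676)/(-249197 + 716/3) = ((119/3 + 79/9) - 430676)/(-746875/3) = (436/9 - 430676)*(-3/746875) = -3875648/9*(-3/746875) = 3875648/2240625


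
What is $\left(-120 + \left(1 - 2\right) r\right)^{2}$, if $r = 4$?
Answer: $15376$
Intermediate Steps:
$\left(-120 + \left(1 - 2\right) r\right)^{2} = \left(-120 + \left(1 - 2\right) 4\right)^{2} = \left(-120 - 4\right)^{2} = \left(-124\right)^{2} = 15376$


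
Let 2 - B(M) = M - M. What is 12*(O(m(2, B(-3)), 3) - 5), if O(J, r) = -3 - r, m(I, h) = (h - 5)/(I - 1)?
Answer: -132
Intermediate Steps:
B(M) = 2 (B(M) = 2 - (M - M) = 2 - 1*0 = 2 + 0 = 2)
m(I, h) = (-5 + h)/(-1 + I)
12*(O(m(2, B(-3)), 3) - 5) = 12*((-3 - 1*3) - 5) = 12*((-3 - 3) - 5) = 12*(-6 - 5) = 12*(-11) = -132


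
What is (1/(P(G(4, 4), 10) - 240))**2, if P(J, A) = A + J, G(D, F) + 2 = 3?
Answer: 1/52441 ≈ 1.9069e-5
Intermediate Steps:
G(D, F) = 1 (G(D, F) = -2 + 3 = 1)
(1/(P(G(4, 4), 10) - 240))**2 = (1/((10 + 1) - 240))**2 = (1/(11 - 240))**2 = (1/(-229))**2 = (-1/229)**2 = 1/52441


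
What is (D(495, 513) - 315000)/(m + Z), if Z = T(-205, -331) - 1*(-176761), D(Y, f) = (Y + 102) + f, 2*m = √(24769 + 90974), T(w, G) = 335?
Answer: -74118217920/41817285707 + 209260*√115743/41817285707 ≈ -1.7707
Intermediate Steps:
m = √115743/2 (m = √(24769 + 90974)/2 = √115743/2 ≈ 170.11)
D(Y, f) = 102 + Y + f (D(Y, f) = (102 + Y) + f = 102 + Y + f)
Z = 177096 (Z = 335 - 1*(-176761) = 335 + 176761 = 177096)
(D(495, 513) - 315000)/(m + Z) = ((102 + 495 + 513) - 315000)/(√115743/2 + 177096) = (1110 - 315000)/(177096 + √115743/2) = -313890/(177096 + √115743/2)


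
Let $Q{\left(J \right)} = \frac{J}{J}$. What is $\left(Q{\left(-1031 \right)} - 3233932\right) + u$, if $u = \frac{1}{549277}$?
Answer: $- \frac{1776323917886}{549277} \approx -3.2339 \cdot 10^{6}$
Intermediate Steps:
$Q{\left(J \right)} = 1$
$u = \frac{1}{549277} \approx 1.8206 \cdot 10^{-6}$
$\left(Q{\left(-1031 \right)} - 3233932\right) + u = \left(1 - 3233932\right) + \frac{1}{549277} = -3233931 + \frac{1}{549277} = - \frac{1776323917886}{549277}$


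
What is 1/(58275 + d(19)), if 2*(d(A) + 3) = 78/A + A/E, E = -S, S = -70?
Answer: 2660/155009341 ≈ 1.7160e-5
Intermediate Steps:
E = 70 (E = -1*(-70) = 70)
d(A) = -3 + 39/A + A/140 (d(A) = -3 + (78/A + A/70)/2 = -3 + (39/A + A/140) = -3 + 39/A + A/140)
1/(58275 + d(19)) = 1/(58275 + (-3 + 39/19 + (1/140)*19)) = 1/(58275 + (-3 + 39*(1/19) + 19/140)) = 1/(58275 + (-3 + 39/19 + 19/140)) = 1/(58275 - 2159/2660) = 1/(155009341/2660) = 2660/155009341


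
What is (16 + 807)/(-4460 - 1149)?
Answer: -823/5609 ≈ -0.14673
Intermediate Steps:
(16 + 807)/(-4460 - 1149) = 823/(-5609) = 823*(-1/5609) = -823/5609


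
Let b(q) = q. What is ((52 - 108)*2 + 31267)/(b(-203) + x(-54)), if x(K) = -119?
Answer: -31155/322 ≈ -96.755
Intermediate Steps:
((52 - 108)*2 + 31267)/(b(-203) + x(-54)) = ((52 - 108)*2 + 31267)/(-203 - 119) = (-56*2 + 31267)/(-322) = (-112 + 31267)*(-1/322) = 31155*(-1/322) = -31155/322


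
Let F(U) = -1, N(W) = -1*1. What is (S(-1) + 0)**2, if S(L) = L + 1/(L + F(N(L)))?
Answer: 9/4 ≈ 2.2500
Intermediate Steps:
N(W) = -1
S(L) = L + 1/(-1 + L) (S(L) = L + 1/(L - 1) = L + 1/(-1 + L))
(S(-1) + 0)**2 = ((1 + (-1)**2 - 1*(-1))/(-1 - 1) + 0)**2 = ((1 + 1 + 1)/(-2) + 0)**2 = (-1/2*3 + 0)**2 = (-3/2 + 0)**2 = (-3/2)**2 = 9/4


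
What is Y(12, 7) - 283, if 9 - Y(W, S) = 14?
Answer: -288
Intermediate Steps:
Y(W, S) = -5 (Y(W, S) = 9 - 1*14 = 9 - 14 = -5)
Y(12, 7) - 283 = -5 - 283 = -288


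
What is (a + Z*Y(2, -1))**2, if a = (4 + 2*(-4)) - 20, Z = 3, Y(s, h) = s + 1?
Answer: 225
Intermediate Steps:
Y(s, h) = 1 + s
a = -24 (a = (4 - 8) - 20 = -4 - 20 = -24)
(a + Z*Y(2, -1))**2 = (-24 + 3*(1 + 2))**2 = (-24 + 3*3)**2 = (-24 + 9)**2 = (-15)**2 = 225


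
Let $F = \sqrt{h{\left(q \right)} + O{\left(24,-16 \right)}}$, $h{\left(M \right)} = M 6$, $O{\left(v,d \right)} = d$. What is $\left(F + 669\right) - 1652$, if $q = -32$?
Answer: $-983 + 4 i \sqrt{13} \approx -983.0 + 14.422 i$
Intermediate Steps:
$h{\left(M \right)} = 6 M$
$F = 4 i \sqrt{13}$ ($F = \sqrt{6 \left(-32\right) - 16} = \sqrt{-192 - 16} = \sqrt{-208} = 4 i \sqrt{13} \approx 14.422 i$)
$\left(F + 669\right) - 1652 = \left(4 i \sqrt{13} + 669\right) - 1652 = \left(669 + 4 i \sqrt{13}\right) - 1652 = -983 + 4 i \sqrt{13}$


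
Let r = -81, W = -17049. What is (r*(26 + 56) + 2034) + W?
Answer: -21657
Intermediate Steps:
(r*(26 + 56) + 2034) + W = (-81*(26 + 56) + 2034) - 17049 = (-81*82 + 2034) - 17049 = (-6642 + 2034) - 17049 = -4608 - 17049 = -21657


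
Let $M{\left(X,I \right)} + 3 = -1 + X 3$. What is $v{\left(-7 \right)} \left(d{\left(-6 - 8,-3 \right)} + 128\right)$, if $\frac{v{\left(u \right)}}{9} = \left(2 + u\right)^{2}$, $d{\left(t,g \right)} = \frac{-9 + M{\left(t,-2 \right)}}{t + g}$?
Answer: $\frac{501975}{17} \approx 29528.0$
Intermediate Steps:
$M{\left(X,I \right)} = -4 + 3 X$ ($M{\left(X,I \right)} = -3 + \left(-1 + X 3\right) = -3 + \left(-1 + 3 X\right) = -4 + 3 X$)
$d{\left(t,g \right)} = \frac{-13 + 3 t}{g + t}$ ($d{\left(t,g \right)} = \frac{-9 + \left(-4 + 3 t\right)}{t + g} = \frac{-13 + 3 t}{g + t}$)
$v{\left(u \right)} = 9 \left(2 + u\right)^{2}$
$v{\left(-7 \right)} \left(d{\left(-6 - 8,-3 \right)} + 128\right) = 9 \left(2 - 7\right)^{2} \left(\frac{-13 + 3 \left(-6 - 8\right)}{-3 - 14} + 128\right) = 9 \left(-5\right)^{2} \left(\frac{-13 + 3 \left(-14\right)}{-3 - 14} + 128\right) = 9 \cdot 25 \left(\frac{-13 - 42}{-17} + 128\right) = 225 \left(\left(- \frac{1}{17}\right) \left(-55\right) + 128\right) = 225 \left(\frac{55}{17} + 128\right) = 225 \cdot \frac{2231}{17} = \frac{501975}{17}$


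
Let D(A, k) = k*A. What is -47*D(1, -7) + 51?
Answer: 380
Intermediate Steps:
D(A, k) = A*k
-47*D(1, -7) + 51 = -47*(-7) + 51 = 329 + 51 = 380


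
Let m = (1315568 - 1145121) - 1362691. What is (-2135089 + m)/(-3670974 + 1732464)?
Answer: 1109111/646170 ≈ 1.7164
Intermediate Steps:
m = -1192244 (m = 170447 - 1362691 = -1192244)
(-2135089 + m)/(-3670974 + 1732464) = (-2135089 - 1192244)/(-3670974 + 1732464) = -3327333/(-1938510) = -3327333*(-1/1938510) = 1109111/646170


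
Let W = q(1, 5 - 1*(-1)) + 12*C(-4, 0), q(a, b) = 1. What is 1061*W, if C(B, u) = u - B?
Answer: 51989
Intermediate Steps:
W = 49 (W = 1 + 12*(0 - 1*(-4)) = 1 + 12*(0 + 4) = 1 + 12*4 = 1 + 48 = 49)
1061*W = 1061*49 = 51989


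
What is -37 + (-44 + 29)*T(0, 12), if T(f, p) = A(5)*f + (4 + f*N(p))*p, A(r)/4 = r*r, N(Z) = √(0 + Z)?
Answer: -757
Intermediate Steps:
N(Z) = √Z
A(r) = 4*r² (A(r) = 4*(r*r) = 4*r²)
T(f, p) = 100*f + p*(4 + f*√p) (T(f, p) = (4*5²)*f + (4 + f*√p)*p = (4*25)*f + p*(4 + f*√p) = 100*f + p*(4 + f*√p))
-37 + (-44 + 29)*T(0, 12) = -37 + (-44 + 29)*(4*12 + 100*0 + 0*12^(3/2)) = -37 - 15*(48 + 0 + 0*(24*√3)) = -37 - 15*(48 + 0 + 0) = -37 - 15*48 = -37 - 720 = -757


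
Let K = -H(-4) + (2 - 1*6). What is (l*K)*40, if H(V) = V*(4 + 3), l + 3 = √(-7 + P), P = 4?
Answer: -2880 + 960*I*√3 ≈ -2880.0 + 1662.8*I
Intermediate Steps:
l = -3 + I*√3 (l = -3 + √(-7 + 4) = -3 + √(-3) = -3 + I*√3 ≈ -3.0 + 1.732*I)
H(V) = 7*V (H(V) = V*7 = 7*V)
K = 24 (K = -7*(-4) + (2 - 1*6) = -1*(-28) + (2 - 6) = 28 - 4 = 24)
(l*K)*40 = ((-3 + I*√3)*24)*40 = (-72 + 24*I*√3)*40 = -2880 + 960*I*√3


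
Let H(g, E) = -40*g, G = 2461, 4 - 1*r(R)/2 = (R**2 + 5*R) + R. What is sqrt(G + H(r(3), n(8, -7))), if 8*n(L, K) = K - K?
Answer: sqrt(4301) ≈ 65.582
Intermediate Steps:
n(L, K) = 0 (n(L, K) = (K - K)/8 = (1/8)*0 = 0)
r(R) = 8 - 12*R - 2*R**2 (r(R) = 8 - 2*((R**2 + 5*R) + R) = 8 - 2*(R**2 + 6*R) = 8 + (-12*R - 2*R**2) = 8 - 12*R - 2*R**2)
sqrt(G + H(r(3), n(8, -7))) = sqrt(2461 - 40*(8 - 12*3 - 2*3**2)) = sqrt(2461 - 40*(8 - 36 - 2*9)) = sqrt(2461 - 40*(8 - 36 - 18)) = sqrt(2461 - 40*(-46)) = sqrt(2461 + 1840) = sqrt(4301)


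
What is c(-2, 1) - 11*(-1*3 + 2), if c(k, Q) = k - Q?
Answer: 8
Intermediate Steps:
c(-2, 1) - 11*(-1*3 + 2) = (-2 - 1*1) - 11*(-1*3 + 2) = (-2 - 1) - 11*(-3 + 2) = -3 - 11*(-1) = -3 + 11 = 8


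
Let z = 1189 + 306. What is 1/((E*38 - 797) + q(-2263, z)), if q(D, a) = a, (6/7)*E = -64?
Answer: -3/6418 ≈ -0.00046744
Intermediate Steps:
E = -224/3 (E = (7/6)*(-64) = -224/3 ≈ -74.667)
z = 1495
1/((E*38 - 797) + q(-2263, z)) = 1/((-224/3*38 - 797) + 1495) = 1/((-8512/3 - 797) + 1495) = 1/(-10903/3 + 1495) = 1/(-6418/3) = -3/6418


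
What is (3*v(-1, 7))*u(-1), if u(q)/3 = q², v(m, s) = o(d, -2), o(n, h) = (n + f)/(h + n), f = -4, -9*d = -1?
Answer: 315/17 ≈ 18.529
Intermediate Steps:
d = ⅑ (d = -⅑*(-1) = ⅑ ≈ 0.11111)
o(n, h) = (-4 + n)/(h + n) (o(n, h) = (n - 4)/(h + n) = (-4 + n)/(h + n))
v(m, s) = 35/17 (v(m, s) = (-4 + ⅑)/(-2 + ⅑) = -35/9/(-17/9) = -9/17*(-35/9) = 35/17)
u(q) = 3*q²
(3*v(-1, 7))*u(-1) = (3*(35/17))*(3*(-1)²) = 105*(3*1)/17 = (105/17)*3 = 315/17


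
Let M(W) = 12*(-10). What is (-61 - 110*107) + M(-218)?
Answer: -11951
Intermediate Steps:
M(W) = -120
(-61 - 110*107) + M(-218) = (-61 - 110*107) - 120 = (-61 - 11770) - 120 = -11831 - 120 = -11951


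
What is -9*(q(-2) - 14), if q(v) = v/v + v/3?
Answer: 123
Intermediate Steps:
q(v) = 1 + v/3 (q(v) = 1 + v*(⅓) = 1 + v/3)
-9*(q(-2) - 14) = -9*((1 + (⅓)*(-2)) - 14) = -9*((1 - ⅔) - 14) = -9*(⅓ - 14) = -9*(-41/3) = 123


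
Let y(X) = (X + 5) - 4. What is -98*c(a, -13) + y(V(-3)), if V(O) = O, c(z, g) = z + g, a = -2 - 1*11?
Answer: 2546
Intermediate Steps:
a = -13 (a = -2 - 11 = -13)
c(z, g) = g + z
y(X) = 1 + X (y(X) = (5 + X) - 4 = 1 + X)
-98*c(a, -13) + y(V(-3)) = -98*(-13 - 13) + (1 - 3) = -98*(-26) - 2 = 2548 - 2 = 2546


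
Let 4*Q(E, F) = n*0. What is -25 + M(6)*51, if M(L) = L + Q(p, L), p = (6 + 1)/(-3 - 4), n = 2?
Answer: 281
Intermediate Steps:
p = -1 (p = 7/(-7) = 7*(-1/7) = -1)
Q(E, F) = 0 (Q(E, F) = (2*0)/4 = (1/4)*0 = 0)
M(L) = L (M(L) = L + 0 = L)
-25 + M(6)*51 = -25 + 6*51 = -25 + 306 = 281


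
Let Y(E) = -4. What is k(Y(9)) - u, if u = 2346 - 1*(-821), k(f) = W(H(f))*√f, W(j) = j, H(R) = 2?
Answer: -3167 + 4*I ≈ -3167.0 + 4.0*I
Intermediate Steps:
k(f) = 2*√f
u = 3167 (u = 2346 + 821 = 3167)
k(Y(9)) - u = 2*√(-4) - 1*3167 = 2*(2*I) - 3167 = 4*I - 3167 = -3167 + 4*I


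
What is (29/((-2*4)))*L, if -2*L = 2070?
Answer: 30015/8 ≈ 3751.9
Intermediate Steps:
L = -1035 (L = -½*2070 = -1035)
(29/((-2*4)))*L = (29/((-2*4)))*(-1035) = (29/(-8))*(-1035) = (29*(-⅛))*(-1035) = -29/8*(-1035) = 30015/8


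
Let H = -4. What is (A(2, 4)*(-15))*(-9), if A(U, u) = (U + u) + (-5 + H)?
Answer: -405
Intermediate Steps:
A(U, u) = -9 + U + u (A(U, u) = (U + u) + (-5 - 4) = (U + u) - 9 = -9 + U + u)
(A(2, 4)*(-15))*(-9) = ((-9 + 2 + 4)*(-15))*(-9) = -3*(-15)*(-9) = 45*(-9) = -405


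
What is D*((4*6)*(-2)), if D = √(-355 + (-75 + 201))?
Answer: -48*I*√229 ≈ -726.37*I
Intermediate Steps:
D = I*√229 (D = √(-355 + 126) = √(-229) = I*√229 ≈ 15.133*I)
D*((4*6)*(-2)) = (I*√229)*((4*6)*(-2)) = (I*√229)*(24*(-2)) = (I*√229)*(-48) = -48*I*√229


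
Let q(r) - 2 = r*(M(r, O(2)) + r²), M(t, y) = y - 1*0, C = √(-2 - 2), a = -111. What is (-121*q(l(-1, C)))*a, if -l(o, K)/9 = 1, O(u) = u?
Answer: -10006095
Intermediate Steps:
C = 2*I (C = √(-4) = 2*I ≈ 2.0*I)
l(o, K) = -9 (l(o, K) = -9*1 = -9)
M(t, y) = y (M(t, y) = y + 0 = y)
q(r) = 2 + r*(2 + r²)
(-121*q(l(-1, C)))*a = -121*(2 + (-9)³ + 2*(-9))*(-111) = -121*(2 - 729 - 18)*(-111) = -121*(-745)*(-111) = 90145*(-111) = -10006095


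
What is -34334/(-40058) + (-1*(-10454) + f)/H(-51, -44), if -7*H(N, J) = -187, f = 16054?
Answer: 3719711353/3745423 ≈ 993.13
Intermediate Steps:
H(N, J) = 187/7 (H(N, J) = -1/7*(-187) = 187/7)
-34334/(-40058) + (-1*(-10454) + f)/H(-51, -44) = -34334/(-40058) + (-1*(-10454) + 16054)/(187/7) = -34334*(-1/40058) + (10454 + 16054)*(7/187) = 17167/20029 + 26508*(7/187) = 17167/20029 + 185556/187 = 3719711353/3745423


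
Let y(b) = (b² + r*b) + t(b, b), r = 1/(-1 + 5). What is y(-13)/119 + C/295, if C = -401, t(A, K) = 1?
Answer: 5889/140420 ≈ 0.041938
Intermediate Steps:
r = ¼ (r = 1/4 = ¼ ≈ 0.25000)
y(b) = 1 + b² + b/4 (y(b) = (b² + b/4) + 1 = 1 + b² + b/4)
y(-13)/119 + C/295 = (1 + (-13)² + (¼)*(-13))/119 - 401/295 = (1 + 169 - 13/4)*(1/119) - 401*1/295 = (667/4)*(1/119) - 401/295 = 667/476 - 401/295 = 5889/140420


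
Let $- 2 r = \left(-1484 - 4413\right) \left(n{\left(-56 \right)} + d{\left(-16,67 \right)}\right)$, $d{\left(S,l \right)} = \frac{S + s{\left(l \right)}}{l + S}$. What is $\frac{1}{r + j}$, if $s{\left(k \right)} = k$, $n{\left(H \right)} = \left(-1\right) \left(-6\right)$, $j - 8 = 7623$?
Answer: $\frac{2}{56541} \approx 3.5373 \cdot 10^{-5}$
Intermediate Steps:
$j = 7631$ ($j = 8 + 7623 = 7631$)
$n{\left(H \right)} = 6$
$d{\left(S,l \right)} = 1$ ($d{\left(S,l \right)} = \frac{S + l}{l + S} = \frac{S + l}{S + l} = 1$)
$r = \frac{41279}{2}$ ($r = - \frac{\left(-1484 - 4413\right) \left(6 + 1\right)}{2} = - \frac{\left(-5897\right) 7}{2} = \left(- \frac{1}{2}\right) \left(-41279\right) = \frac{41279}{2} \approx 20640.0$)
$\frac{1}{r + j} = \frac{1}{\frac{41279}{2} + 7631} = \frac{1}{\frac{56541}{2}} = \frac{2}{56541}$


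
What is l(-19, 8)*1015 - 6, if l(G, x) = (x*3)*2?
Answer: 48714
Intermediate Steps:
l(G, x) = 6*x (l(G, x) = (3*x)*2 = 6*x)
l(-19, 8)*1015 - 6 = (6*8)*1015 - 6 = 48*1015 - 6 = 48720 - 6 = 48714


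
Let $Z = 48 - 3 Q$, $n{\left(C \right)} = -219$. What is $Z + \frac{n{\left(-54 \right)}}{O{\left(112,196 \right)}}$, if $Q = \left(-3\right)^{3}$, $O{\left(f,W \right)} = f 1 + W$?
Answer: $\frac{39513}{308} \approx 128.29$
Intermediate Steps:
$O{\left(f,W \right)} = W + f$ ($O{\left(f,W \right)} = f + W = W + f$)
$Q = -27$
$Z = 129$ ($Z = 48 - -81 = 48 + 81 = 129$)
$Z + \frac{n{\left(-54 \right)}}{O{\left(112,196 \right)}} = 129 - \frac{219}{196 + 112} = 129 - \frac{219}{308} = \frac{39513}{308}$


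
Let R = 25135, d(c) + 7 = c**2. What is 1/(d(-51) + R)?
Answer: 1/27729 ≈ 3.6063e-5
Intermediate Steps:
d(c) = -7 + c**2
1/(d(-51) + R) = 1/((-7 + (-51)**2) + 25135) = 1/((-7 + 2601) + 25135) = 1/(2594 + 25135) = 1/27729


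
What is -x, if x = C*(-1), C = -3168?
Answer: -3168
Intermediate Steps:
x = 3168 (x = -3168*(-1) = 3168)
-x = -1*3168 = -3168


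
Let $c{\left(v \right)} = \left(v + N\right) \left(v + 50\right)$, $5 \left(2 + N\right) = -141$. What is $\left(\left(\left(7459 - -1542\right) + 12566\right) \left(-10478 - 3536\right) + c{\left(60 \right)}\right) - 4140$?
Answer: $-302240800$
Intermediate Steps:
$N = - \frac{151}{5}$ ($N = -2 + \frac{1}{5} \left(-141\right) = -2 - \frac{141}{5} = - \frac{151}{5} \approx -30.2$)
$c{\left(v \right)} = \left(50 + v\right) \left(- \frac{151}{5} + v\right)$ ($c{\left(v \right)} = \left(v - \frac{151}{5}\right) \left(v + 50\right) = \left(- \frac{151}{5} + v\right) \left(50 + v\right) = \left(50 + v\right) \left(- \frac{151}{5} + v\right)$)
$\left(\left(\left(7459 - -1542\right) + 12566\right) \left(-10478 - 3536\right) + c{\left(60 \right)}\right) - 4140 = \left(\left(\left(7459 - -1542\right) + 12566\right) \left(-10478 - 3536\right) + \left(-1510 + 60^{2} + \frac{99}{5} \cdot 60\right)\right) - 4140 = \left(\left(\left(7459 + 1542\right) + 12566\right) \left(-14014\right) + \left(-1510 + 3600 + 1188\right)\right) - 4140 = \left(\left(9001 + 12566\right) \left(-14014\right) + 3278\right) - 4140 = \left(21567 \left(-14014\right) + 3278\right) - 4140 = \left(-302239938 + 3278\right) - 4140 = -302236660 - 4140 = -302240800$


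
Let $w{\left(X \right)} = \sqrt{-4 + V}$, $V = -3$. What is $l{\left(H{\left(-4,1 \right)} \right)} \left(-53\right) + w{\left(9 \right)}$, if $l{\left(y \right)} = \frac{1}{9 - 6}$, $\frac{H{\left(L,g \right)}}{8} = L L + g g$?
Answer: $- \frac{53}{3} + i \sqrt{7} \approx -17.667 + 2.6458 i$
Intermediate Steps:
$H{\left(L,g \right)} = 8 L^{2} + 8 g^{2}$ ($H{\left(L,g \right)} = 8 \left(L L + g g\right) = 8 \left(L^{2} + g^{2}\right) = 8 L^{2} + 8 g^{2}$)
$l{\left(y \right)} = \frac{1}{3}$
$w{\left(X \right)} = i \sqrt{7}$ ($w{\left(X \right)} = \sqrt{-4 - 3} = \sqrt{-7} = i \sqrt{7}$)
$l{\left(H{\left(-4,1 \right)} \right)} \left(-53\right) + w{\left(9 \right)} = \frac{1}{3} \left(-53\right) + i \sqrt{7} = - \frac{53}{3} + i \sqrt{7}$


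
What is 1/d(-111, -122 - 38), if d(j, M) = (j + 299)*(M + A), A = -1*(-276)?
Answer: 1/21808 ≈ 4.5855e-5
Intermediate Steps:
A = 276
d(j, M) = (276 + M)*(299 + j) (d(j, M) = (j + 299)*(M + 276) = (299 + j)*(276 + M) = (276 + M)*(299 + j))
1/d(-111, -122 - 38) = 1/(82524 + 276*(-111) + 299*(-122 - 38) + (-122 - 38)*(-111)) = 1/(82524 - 30636 + 299*(-160) - 160*(-111)) = 1/(82524 - 30636 - 47840 + 17760) = 1/21808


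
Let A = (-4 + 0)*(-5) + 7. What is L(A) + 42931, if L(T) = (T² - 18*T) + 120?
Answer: 43294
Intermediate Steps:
A = 27 (A = -4*(-5) + 7 = 20 + 7 = 27)
L(T) = 120 + T² - 18*T
L(A) + 42931 = (120 + 27² - 18*27) + 42931 = (120 + 729 - 486) + 42931 = 363 + 42931 = 43294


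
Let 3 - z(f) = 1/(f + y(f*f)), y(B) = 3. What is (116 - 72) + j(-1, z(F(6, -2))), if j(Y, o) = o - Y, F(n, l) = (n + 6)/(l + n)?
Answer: 287/6 ≈ 47.833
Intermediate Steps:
F(n, l) = (6 + n)/(l + n)
z(f) = 3 - 1/(3 + f) (z(f) = 3 - 1/(f + 3) = 3 - 1/(3 + f))
(116 - 72) + j(-1, z(F(6, -2))) = (116 - 72) + ((8 + 3*((6 + 6)/(-2 + 6)))/(3 + (6 + 6)/(-2 + 6)) - 1*(-1)) = 44 + ((8 + 3*(12/4))/(3 + 12/4) + 1) = 44 + ((8 + 3*((¼)*12))/(3 + (¼)*12) + 1) = 44 + ((8 + 3*3)/(3 + 3) + 1) = 44 + ((8 + 9)/6 + 1) = 44 + ((⅙)*17 + 1) = 44 + (17/6 + 1) = 44 + 23/6 = 287/6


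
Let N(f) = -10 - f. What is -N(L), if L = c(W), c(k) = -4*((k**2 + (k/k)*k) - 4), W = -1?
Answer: 26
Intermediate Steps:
c(k) = 16 - 4*k - 4*k**2 (c(k) = -4*((k**2 + 1*k) - 4) = -4*((k**2 + k) - 4) = -4*((k + k**2) - 4) = -4*(-4 + k + k**2) = 16 - 4*k - 4*k**2)
L = 16 (L = 16 - 4*(-1) - 4*(-1)**2 = 16 + 4 - 4*1 = 16 + 4 - 4 = 16)
-N(L) = -(-10 - 1*16) = -(-10 - 16) = -1*(-26) = 26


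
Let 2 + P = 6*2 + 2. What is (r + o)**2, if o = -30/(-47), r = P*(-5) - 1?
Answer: 8048569/2209 ≈ 3643.5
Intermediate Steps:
P = 12 (P = -2 + (6*2 + 2) = -2 + (12 + 2) = -2 + 14 = 12)
r = -61 (r = 12*(-5) - 1 = -60 - 1 = -61)
o = 30/47 (o = -30*(-1/47) = 30/47 ≈ 0.63830)
(r + o)**2 = (-61 + 30/47)**2 = (-2837/47)**2 = 8048569/2209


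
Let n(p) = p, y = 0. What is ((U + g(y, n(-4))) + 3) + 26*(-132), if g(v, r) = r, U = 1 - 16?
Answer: -3448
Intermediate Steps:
U = -15
((U + g(y, n(-4))) + 3) + 26*(-132) = ((-15 - 4) + 3) + 26*(-132) = (-19 + 3) - 3432 = -16 - 3432 = -3448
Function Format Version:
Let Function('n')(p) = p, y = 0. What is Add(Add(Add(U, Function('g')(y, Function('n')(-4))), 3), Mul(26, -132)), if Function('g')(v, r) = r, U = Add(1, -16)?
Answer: -3448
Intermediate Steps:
U = -15
Add(Add(Add(U, Function('g')(y, Function('n')(-4))), 3), Mul(26, -132)) = Add(Add(Add(-15, -4), 3), Mul(26, -132)) = Add(Add(-19, 3), -3432) = Add(-16, -3432) = -3448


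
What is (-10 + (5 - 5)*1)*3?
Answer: -30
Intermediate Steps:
(-10 + (5 - 5)*1)*3 = (-10 + 0*1)*3 = (-10 + 0)*3 = -10*3 = -30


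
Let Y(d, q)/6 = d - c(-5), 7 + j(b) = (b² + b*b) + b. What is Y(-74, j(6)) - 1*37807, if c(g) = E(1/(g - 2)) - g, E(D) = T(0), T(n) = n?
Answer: -38281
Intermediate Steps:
j(b) = -7 + b + 2*b² (j(b) = -7 + ((b² + b*b) + b) = -7 + ((b² + b²) + b) = -7 + (2*b² + b) = -7 + (b + 2*b²) = -7 + b + 2*b²)
E(D) = 0
c(g) = -g (c(g) = 0 - g = -g)
Y(d, q) = -30 + 6*d (Y(d, q) = 6*(d - (-1)*(-5)) = 6*(d - 1*5) = 6*(d - 5) = 6*(-5 + d) = -30 + 6*d)
Y(-74, j(6)) - 1*37807 = (-30 + 6*(-74)) - 1*37807 = (-30 - 444) - 37807 = -474 - 37807 = -38281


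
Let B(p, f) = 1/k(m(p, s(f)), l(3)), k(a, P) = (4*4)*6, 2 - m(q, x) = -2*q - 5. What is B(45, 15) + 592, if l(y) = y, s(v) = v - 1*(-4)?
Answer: 56833/96 ≈ 592.01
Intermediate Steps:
s(v) = 4 + v (s(v) = v + 4 = 4 + v)
m(q, x) = 7 + 2*q (m(q, x) = 2 - (-2*q - 5) = 2 - (-5 - 2*q) = 2 + (5 + 2*q) = 7 + 2*q)
k(a, P) = 96 (k(a, P) = 16*6 = 96)
B(p, f) = 1/96
B(45, 15) + 592 = 1/96 + 592 = 56833/96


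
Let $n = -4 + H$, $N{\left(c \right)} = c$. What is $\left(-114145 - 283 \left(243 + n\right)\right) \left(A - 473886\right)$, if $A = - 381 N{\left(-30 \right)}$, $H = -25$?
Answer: $80794300392$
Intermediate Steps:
$n = -29$ ($n = -4 - 25 = -29$)
$A = 11430$ ($A = \left(-381\right) \left(-30\right) = 11430$)
$\left(-114145 - 283 \left(243 + n\right)\right) \left(A - 473886\right) = \left(-114145 - 283 \left(243 - 29\right)\right) \left(11430 - 473886\right) = \left(-114145 - 60562\right) \left(-462456\right) = \left(-174707\right) \left(-462456\right) = 80794300392$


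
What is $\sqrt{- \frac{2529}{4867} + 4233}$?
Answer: $\frac{\sqrt{100257678894}}{4867} \approx 65.057$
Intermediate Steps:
$\sqrt{- \frac{2529}{4867} + 4233} = \sqrt{\frac{20599482}{4867}} = \frac{\sqrt{100257678894}}{4867}$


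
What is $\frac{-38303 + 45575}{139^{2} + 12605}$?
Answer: $\frac{1212}{5321} \approx 0.22778$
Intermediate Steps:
$\frac{-38303 + 45575}{139^{2} + 12605} = \frac{7272}{19321 + 12605} = \frac{7272}{31926} = 7272 \cdot \frac{1}{31926} = \frac{1212}{5321}$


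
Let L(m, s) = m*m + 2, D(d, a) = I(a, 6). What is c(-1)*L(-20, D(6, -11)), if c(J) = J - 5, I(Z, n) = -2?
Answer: -2412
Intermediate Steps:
D(d, a) = -2
c(J) = -5 + J
L(m, s) = 2 + m² (L(m, s) = m² + 2 = 2 + m²)
c(-1)*L(-20, D(6, -11)) = (-5 - 1)*(2 + (-20)²) = -6*(2 + 400) = -6*402 = -2412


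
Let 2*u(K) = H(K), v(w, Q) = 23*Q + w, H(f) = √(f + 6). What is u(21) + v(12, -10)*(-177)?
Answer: 38586 + 3*√3/2 ≈ 38589.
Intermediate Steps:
H(f) = √(6 + f)
v(w, Q) = w + 23*Q
u(K) = √(6 + K)/2
u(21) + v(12, -10)*(-177) = √(6 + 21)/2 + (12 + 23*(-10))*(-177) = √27/2 + (12 - 230)*(-177) = (3*√3)/2 - 218*(-177) = 3*√3/2 + 38586 = 38586 + 3*√3/2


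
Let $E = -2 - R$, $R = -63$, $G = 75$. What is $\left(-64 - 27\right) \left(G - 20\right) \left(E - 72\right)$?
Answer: $55055$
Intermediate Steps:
$E = 61$ ($E = -2 - -63 = -2 + 63 = 61$)
$\left(-64 - 27\right) \left(G - 20\right) \left(E - 72\right) = \left(-64 - 27\right) \left(75 - 20\right) \left(61 - 72\right) = \left(-91\right) 55 \left(-11\right) = \left(-5005\right) \left(-11\right) = 55055$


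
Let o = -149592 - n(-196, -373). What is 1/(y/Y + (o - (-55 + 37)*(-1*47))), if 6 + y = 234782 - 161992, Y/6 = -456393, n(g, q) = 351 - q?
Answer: -1369179/206967872390 ≈ -6.6154e-6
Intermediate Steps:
Y = -2738358 (Y = 6*(-456393) = -2738358)
o = -150316 (o = -149592 - (351 - 1*(-373)) = -149592 - (351 + 373) = -149592 - 1*724 = -149592 - 724 = -150316)
y = 72784 (y = -6 + (234782 - 161992) = -6 + 72790 = 72784)
1/(y/Y + (o - (-55 + 37)*(-1*47))) = 1/(72784/(-2738358) + (-150316 - (-55 + 37)*(-1*47))) = 1/(72784*(-1/2738358) + (-150316 - (-18)*(-47))) = 1/(-36392/1369179 + (-150316 - 1*846)) = 1/(-36392/1369179 + (-150316 - 846)) = 1/(-36392/1369179 - 151162) = 1/(-206967872390/1369179) = -1369179/206967872390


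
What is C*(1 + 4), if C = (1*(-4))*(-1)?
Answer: 20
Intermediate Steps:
C = 4 (C = -4*(-1) = 4)
C*(1 + 4) = 4*(1 + 4) = 4*5 = 20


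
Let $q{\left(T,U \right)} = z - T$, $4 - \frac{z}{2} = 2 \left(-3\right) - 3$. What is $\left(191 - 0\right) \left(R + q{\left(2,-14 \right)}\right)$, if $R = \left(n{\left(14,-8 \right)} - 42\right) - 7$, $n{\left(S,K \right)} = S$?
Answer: $-2101$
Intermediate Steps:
$z = 26$ ($z = 8 - 2 \left(2 \left(-3\right) - 3\right) = 8 - 2 \left(-6 - 3\right) = 8 - -18 = 8 + 18 = 26$)
$R = -35$ ($R = \left(14 - 42\right) - 7 = -28 - 7 = -35$)
$q{\left(T,U \right)} = 26 - T$
$\left(191 - 0\right) \left(R + q{\left(2,-14 \right)}\right) = \left(191 - 0\right) \left(-35 + \left(26 - 2\right)\right) = \left(191 + 0\right) \left(-35 + \left(26 - 2\right)\right) = 191 \left(-35 + 24\right) = 191 \left(-11\right) = -2101$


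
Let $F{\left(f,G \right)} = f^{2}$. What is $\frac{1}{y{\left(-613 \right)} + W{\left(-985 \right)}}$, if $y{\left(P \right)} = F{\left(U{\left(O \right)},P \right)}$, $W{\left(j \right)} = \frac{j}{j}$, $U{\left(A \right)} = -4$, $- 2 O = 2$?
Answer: $\frac{1}{17} \approx 0.058824$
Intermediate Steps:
$O = -1$ ($O = \left(- \frac{1}{2}\right) 2 = -1$)
$W{\left(j \right)} = 1$
$y{\left(P \right)} = 16$ ($y{\left(P \right)} = \left(-4\right)^{2} = 16$)
$\frac{1}{y{\left(-613 \right)} + W{\left(-985 \right)}} = \frac{1}{16 + 1} = \frac{1}{17}$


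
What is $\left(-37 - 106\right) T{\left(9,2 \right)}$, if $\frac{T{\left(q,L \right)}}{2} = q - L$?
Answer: $-2002$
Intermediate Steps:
$T{\left(q,L \right)} = - 2 L + 2 q$ ($T{\left(q,L \right)} = 2 \left(q - L\right) = - 2 L + 2 q$)
$\left(-37 - 106\right) T{\left(9,2 \right)} = \left(-37 - 106\right) \left(\left(-2\right) 2 + 2 \cdot 9\right) = - 143 \left(-4 + 18\right) = \left(-143\right) 14 = -2002$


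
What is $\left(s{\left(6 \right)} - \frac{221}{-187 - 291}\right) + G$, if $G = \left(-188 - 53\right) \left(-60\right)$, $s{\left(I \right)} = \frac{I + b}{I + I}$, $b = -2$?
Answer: $\frac{20736781}{1434} \approx 14461.0$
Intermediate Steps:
$s{\left(I \right)} = \frac{-2 + I}{2 I}$ ($s{\left(I \right)} = \frac{I - 2}{I + I} = \frac{-2 + I}{2 I}$)
$G = 14460$ ($G = \left(-241\right) \left(-60\right) = 14460$)
$\left(s{\left(6 \right)} - \frac{221}{-187 - 291}\right) + G = \left(\frac{-2 + 6}{2 \cdot 6} - \frac{221}{-187 - 291}\right) + 14460 = \left(\frac{1}{2} \cdot \frac{1}{6} \cdot 4 - \frac{221}{-478}\right) + 14460 = \left(\frac{1}{3} - - \frac{221}{478}\right) + 14460 = \left(\frac{1}{3} + \frac{221}{478}\right) + 14460 = \frac{1141}{1434} + 14460 = \frac{20736781}{1434}$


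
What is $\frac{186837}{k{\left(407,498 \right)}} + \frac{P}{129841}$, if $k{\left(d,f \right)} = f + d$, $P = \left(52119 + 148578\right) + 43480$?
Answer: $\frac{24480083102}{117506105} \approx 208.33$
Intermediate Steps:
$P = 244177$ ($P = 200697 + 43480 = 244177$)
$k{\left(d,f \right)} = d + f$
$\frac{186837}{k{\left(407,498 \right)}} + \frac{P}{129841} = \frac{186837}{407 + 498} + \frac{244177}{129841} = \frac{186837}{905} + 244177 \cdot \frac{1}{129841} = 186837 \cdot \frac{1}{905} + \frac{244177}{129841} = \frac{186837}{905} + \frac{244177}{129841} = \frac{24480083102}{117506105}$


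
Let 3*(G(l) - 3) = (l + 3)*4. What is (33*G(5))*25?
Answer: 11275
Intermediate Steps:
G(l) = 7 + 4*l/3 (G(l) = 3 + ((l + 3)*4)/3 = 3 + ((3 + l)*4)/3 = 3 + (12 + 4*l)/3 = 3 + (4 + 4*l/3) = 7 + 4*l/3)
(33*G(5))*25 = (33*(7 + (4/3)*5))*25 = (33*(7 + 20/3))*25 = (33*(41/3))*25 = 451*25 = 11275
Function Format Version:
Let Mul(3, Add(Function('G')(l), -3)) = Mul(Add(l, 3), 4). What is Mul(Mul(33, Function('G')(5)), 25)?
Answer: 11275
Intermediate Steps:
Function('G')(l) = Add(7, Mul(Rational(4, 3), l)) (Function('G')(l) = Add(3, Mul(Rational(1, 3), Mul(Add(l, 3), 4))) = Add(3, Mul(Rational(1, 3), Mul(Add(3, l), 4))) = Add(3, Mul(Rational(1, 3), Add(12, Mul(4, l)))) = Add(3, Add(4, Mul(Rational(4, 3), l))) = Add(7, Mul(Rational(4, 3), l)))
Mul(Mul(33, Function('G')(5)), 25) = Mul(Mul(33, Add(7, Mul(Rational(4, 3), 5))), 25) = Mul(Mul(33, Add(7, Rational(20, 3))), 25) = Mul(Mul(33, Rational(41, 3)), 25) = Mul(451, 25) = 11275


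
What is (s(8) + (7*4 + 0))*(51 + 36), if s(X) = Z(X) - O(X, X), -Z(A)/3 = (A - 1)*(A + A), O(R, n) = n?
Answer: -27492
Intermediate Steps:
Z(A) = -6*A*(-1 + A) (Z(A) = -3*(A - 1)*(A + A) = -3*(-1 + A)*2*A = -6*A*(-1 + A))
s(X) = -X + 6*X*(1 - X) (s(X) = 6*X*(1 - X) - X = -X + 6*X*(1 - X))
(s(8) + (7*4 + 0))*(51 + 36) = (8*(5 - 6*8) + (7*4 + 0))*(51 + 36) = (8*(5 - 48) + (28 + 0))*87 = (8*(-43) + 28)*87 = (-344 + 28)*87 = -316*87 = -27492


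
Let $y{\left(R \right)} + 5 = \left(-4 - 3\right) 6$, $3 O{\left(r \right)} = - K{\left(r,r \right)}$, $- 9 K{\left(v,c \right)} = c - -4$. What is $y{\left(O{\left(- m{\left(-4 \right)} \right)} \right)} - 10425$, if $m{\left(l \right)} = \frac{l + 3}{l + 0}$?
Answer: $-10472$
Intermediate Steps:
$K{\left(v,c \right)} = - \frac{4}{9} - \frac{c}{9}$ ($K{\left(v,c \right)} = - \frac{c - -4}{9} = - \frac{c + 4}{9} = - \frac{4 + c}{9} = - \frac{4}{9} - \frac{c}{9}$)
$m{\left(l \right)} = \frac{3 + l}{l}$
$O{\left(r \right)} = \frac{4}{27} + \frac{r}{27}$ ($O{\left(r \right)} = \frac{\left(-1\right) \left(- \frac{4}{9} - \frac{r}{9}\right)}{3} = \frac{\frac{4}{9} + \frac{r}{9}}{3} = \frac{4}{27} + \frac{r}{27}$)
$y{\left(R \right)} = -47$ ($y{\left(R \right)} = -5 + \left(-4 - 3\right) 6 = -5 - 42 = -47$)
$y{\left(O{\left(- m{\left(-4 \right)} \right)} \right)} - 10425 = -47 - 10425 = -10472$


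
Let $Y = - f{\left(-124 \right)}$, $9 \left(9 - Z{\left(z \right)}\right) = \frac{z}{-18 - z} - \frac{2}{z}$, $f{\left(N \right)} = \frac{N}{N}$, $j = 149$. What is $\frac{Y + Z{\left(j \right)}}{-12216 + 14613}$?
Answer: $\frac{1814111}{536800959} \approx 0.0033795$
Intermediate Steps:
$f{\left(N \right)} = 1$
$Z{\left(z \right)} = 9 + \frac{2}{9 z} - \frac{z}{9 \left(-18 - z\right)}$ ($Z{\left(z \right)} = 9 - \frac{\frac{z}{-18 - z} - \frac{2}{z}}{9} = 9 - \frac{- \frac{2}{z} + \frac{z}{-18 - z}}{9} = 9 - \left(- \frac{2}{9 z} + \frac{z}{9 \left(-18 - z\right)}\right) = 9 + \frac{2}{9 z} - \frac{z}{9 \left(-18 - z\right)}$)
$Y = -1$ ($Y = \left(-1\right) 1 = -1$)
$\frac{Y + Z{\left(j \right)}}{-12216 + 14613} = \frac{-1 + \frac{2 \left(18 + 41 \cdot 149^{2} + 730 \cdot 149\right)}{9 \cdot 149 \left(18 + 149\right)}}{-12216 + 14613} = \frac{-1 + \frac{2}{9} \cdot \frac{1}{149} \cdot \frac{1}{167} \left(18 + 41 \cdot 22201 + 108770\right)}{2397} = \left(-1 + \frac{2}{9} \cdot \frac{1}{149} \cdot \frac{1}{167} \left(18 + 910241 + 108770\right)\right) \frac{1}{2397} = \left(-1 + \frac{2}{9} \cdot \frac{1}{149} \cdot \frac{1}{167} \cdot 1019029\right) \frac{1}{2397} = \left(-1 + \frac{2038058}{223947}\right) \frac{1}{2397} = \frac{1814111}{223947} \cdot \frac{1}{2397} = \frac{1814111}{536800959}$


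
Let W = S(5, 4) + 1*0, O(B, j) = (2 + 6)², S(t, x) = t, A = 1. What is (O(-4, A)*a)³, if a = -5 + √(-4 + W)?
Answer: -16777216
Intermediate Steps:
O(B, j) = 64 (O(B, j) = 8² = 64)
W = 5 (W = 5 + 1*0 = 5 + 0 = 5)
a = -4 (a = -5 + √(-4 + 5) = -5 + √1 = -5 + 1 = -4)
(O(-4, A)*a)³ = (64*(-4))³ = (-256)³ = -16777216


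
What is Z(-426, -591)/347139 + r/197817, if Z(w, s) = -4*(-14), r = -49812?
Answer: -5760203372/22889998521 ≈ -0.25165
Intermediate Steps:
Z(w, s) = 56
Z(-426, -591)/347139 + r/197817 = 56/347139 - 49812/197817 = 56*(1/347139) - 49812*1/197817 = 56/347139 - 16604/65939 = -5760203372/22889998521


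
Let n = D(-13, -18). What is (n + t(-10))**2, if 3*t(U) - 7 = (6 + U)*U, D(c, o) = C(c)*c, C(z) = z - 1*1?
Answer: 351649/9 ≈ 39072.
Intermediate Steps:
C(z) = -1 + z (C(z) = z - 1 = -1 + z)
D(c, o) = c*(-1 + c) (D(c, o) = (-1 + c)*c = c*(-1 + c))
t(U) = 7/3 + U*(6 + U)/3 (t(U) = 7/3 + ((6 + U)*U)/3 = 7/3 + (U*(6 + U))/3 = 7/3 + U*(6 + U)/3)
n = 182 (n = -13*(-1 - 13) = -13*(-14) = 182)
(n + t(-10))**2 = (182 + (7/3 + 2*(-10) + (1/3)*(-10)**2))**2 = (182 + (7/3 - 20 + (1/3)*100))**2 = (182 + (7/3 - 20 + 100/3))**2 = (182 + 47/3)**2 = (593/3)**2 = 351649/9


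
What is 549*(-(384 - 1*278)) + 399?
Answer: -57795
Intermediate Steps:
549*(-(384 - 1*278)) + 399 = 549*(-(384 - 278)) + 399 = 549*(-1*106) + 399 = 549*(-106) + 399 = -58194 + 399 = -57795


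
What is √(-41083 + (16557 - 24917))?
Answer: I*√49443 ≈ 222.36*I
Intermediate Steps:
√(-41083 + (16557 - 24917)) = √(-41083 - 8360) = √(-49443) = I*√49443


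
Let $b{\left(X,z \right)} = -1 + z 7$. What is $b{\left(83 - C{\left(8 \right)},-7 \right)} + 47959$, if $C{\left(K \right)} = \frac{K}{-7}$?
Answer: $47909$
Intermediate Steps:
$C{\left(K \right)} = - \frac{K}{7}$ ($C{\left(K \right)} = K \left(- \frac{1}{7}\right) = - \frac{K}{7}$)
$b{\left(X,z \right)} = -1 + 7 z$
$b{\left(83 - C{\left(8 \right)},-7 \right)} + 47959 = \left(-1 + 7 \left(-7\right)\right) + 47959 = \left(-1 - 49\right) + 47959 = -50 + 47959 = 47909$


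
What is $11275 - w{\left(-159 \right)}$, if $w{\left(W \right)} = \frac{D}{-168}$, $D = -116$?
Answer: $\frac{473521}{42} \approx 11274.0$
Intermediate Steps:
$w{\left(W \right)} = \frac{29}{42}$ ($w{\left(W \right)} = - \frac{116}{-168} = \left(-116\right) \left(- \frac{1}{168}\right) = \frac{29}{42}$)
$11275 - w{\left(-159 \right)} = 11275 - \frac{29}{42} = \frac{473521}{42}$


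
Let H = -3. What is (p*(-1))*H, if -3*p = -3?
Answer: 3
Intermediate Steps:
p = 1 (p = -⅓*(-3) = 1)
(p*(-1))*H = (1*(-1))*(-3) = -1*(-3) = 3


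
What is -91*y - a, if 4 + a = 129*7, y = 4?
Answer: -1263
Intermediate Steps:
a = 899 (a = -4 + 129*7 = -4 + 903 = 899)
-91*y - a = -91*4 - 1*899 = -364 - 899 = -1263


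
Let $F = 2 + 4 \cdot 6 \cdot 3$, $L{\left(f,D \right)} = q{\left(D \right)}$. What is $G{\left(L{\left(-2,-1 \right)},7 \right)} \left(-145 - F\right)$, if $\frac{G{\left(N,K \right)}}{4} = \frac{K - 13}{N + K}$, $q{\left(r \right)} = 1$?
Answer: $657$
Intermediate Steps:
$L{\left(f,D \right)} = 1$
$G{\left(N,K \right)} = \frac{4 \left(-13 + K\right)}{K + N}$ ($G{\left(N,K \right)} = 4 \frac{K - 13}{N + K} = 4 \frac{-13 + K}{K + N} = \frac{4 \left(-13 + K\right)}{K + N}$)
$F = 74$ ($F = 2 + 24 \cdot 3 = 2 + 72 = 74$)
$G{\left(L{\left(-2,-1 \right)},7 \right)} \left(-145 - F\right) = \frac{4 \left(-13 + 7\right)}{7 + 1} \left(-145 - 74\right) = 4 \cdot \frac{1}{8} \left(-6\right) \left(-145 - 74\right) = 4 \cdot \frac{1}{8} \left(-6\right) \left(-219\right) = \left(-3\right) \left(-219\right) = 657$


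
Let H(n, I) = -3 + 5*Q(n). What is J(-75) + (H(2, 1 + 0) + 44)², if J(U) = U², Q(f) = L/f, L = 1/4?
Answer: 470889/64 ≈ 7357.6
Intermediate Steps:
L = ¼ ≈ 0.25000
Q(f) = 1/(4*f)
H(n, I) = -3 + 5/(4*n) (H(n, I) = -3 + 5*(1/(4*n)) = -3 + 5/(4*n))
J(-75) + (H(2, 1 + 0) + 44)² = (-75)² + ((-3 + (5/4)/2) + 44)² = 5625 + ((-3 + (5/4)*(½)) + 44)² = 5625 + ((-3 + 5/8) + 44)² = 5625 + (-19/8 + 44)² = 5625 + (333/8)² = 5625 + 110889/64 = 470889/64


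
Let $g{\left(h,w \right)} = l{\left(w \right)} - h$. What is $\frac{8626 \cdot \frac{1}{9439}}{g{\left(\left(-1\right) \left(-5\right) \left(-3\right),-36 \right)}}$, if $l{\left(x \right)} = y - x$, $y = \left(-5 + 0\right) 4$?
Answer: $\frac{8626}{292609} \approx 0.02948$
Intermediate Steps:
$y = -20$ ($y = \left(-5\right) 4 = -20$)
$l{\left(x \right)} = -20 - x$
$g{\left(h,w \right)} = -20 - h - w$ ($g{\left(h,w \right)} = \left(-20 - w\right) - h = -20 - h - w$)
$\frac{8626 \cdot \frac{1}{9439}}{g{\left(\left(-1\right) \left(-5\right) \left(-3\right),-36 \right)}} = \frac{8626 \cdot \frac{1}{9439}}{-20 - \left(-1\right) \left(-5\right) \left(-3\right) - -36} = \frac{8626 \cdot \frac{1}{9439}}{-20 - 5 \left(-3\right) + 36} = \frac{8626}{9439 \left(-20 - -15 + 36\right)} = \frac{8626}{9439 \left(-20 + 15 + 36\right)} = \frac{8626}{9439 \cdot 31} = \frac{8626}{9439} \cdot \frac{1}{31} = \frac{8626}{292609}$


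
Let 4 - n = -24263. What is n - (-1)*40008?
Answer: 64275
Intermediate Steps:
n = 24267 (n = 4 - 1*(-24263) = 4 + 24263 = 24267)
n - (-1)*40008 = 24267 - (-1)*40008 = 24267 - 1*(-40008) = 24267 + 40008 = 64275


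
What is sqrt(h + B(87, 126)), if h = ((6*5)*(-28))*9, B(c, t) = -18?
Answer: 3*I*sqrt(842) ≈ 87.052*I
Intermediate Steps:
h = -7560 (h = (30*(-28))*9 = -840*9 = -7560)
sqrt(h + B(87, 126)) = sqrt(-7560 - 18) = sqrt(-7578) = 3*I*sqrt(842)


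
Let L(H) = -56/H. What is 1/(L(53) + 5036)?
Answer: 53/266852 ≈ 0.00019861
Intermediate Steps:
1/(L(53) + 5036) = 1/(-56/53 + 5036) = 1/(266852/53) = 53/266852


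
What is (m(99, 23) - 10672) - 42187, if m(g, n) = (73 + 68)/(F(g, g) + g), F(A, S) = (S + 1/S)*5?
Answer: -3108676690/58811 ≈ -52859.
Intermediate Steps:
F(A, S) = 5*S + 5/S
m(g, n) = 141/(5/g + 6*g) (m(g, n) = (73 + 68)/((5*g + 5/g) + g) = 141/(5/g + 6*g))
(m(99, 23) - 10672) - 42187 = (141*99/(5 + 6*99²) - 10672) - 42187 = (141*99/(5 + 6*9801) - 10672) - 42187 = (141*99/(5 + 58806) - 10672) - 42187 = (141*99/58811 - 10672) - 42187 = (141*99*(1/58811) - 10672) - 42187 = (13959/58811 - 10672) - 42187 = -627617033/58811 - 42187 = -3108676690/58811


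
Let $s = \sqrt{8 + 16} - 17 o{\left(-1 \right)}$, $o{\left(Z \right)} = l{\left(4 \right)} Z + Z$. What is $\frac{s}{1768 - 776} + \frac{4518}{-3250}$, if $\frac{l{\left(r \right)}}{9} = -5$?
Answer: $- \frac{864107}{403000} + \frac{\sqrt{6}}{496} \approx -2.1392$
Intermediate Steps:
$l{\left(r \right)} = -45$ ($l{\left(r \right)} = 9 \left(-5\right) = -45$)
$o{\left(Z \right)} = - 44 Z$ ($o{\left(Z \right)} = - 45 Z + Z = - 44 Z$)
$s = -748 + 2 \sqrt{6}$ ($s = \sqrt{8 + 16} - 17 \left(\left(-44\right) \left(-1\right)\right) = \sqrt{24} - 748 = 2 \sqrt{6} - 748 = -748 + 2 \sqrt{6} \approx -743.1$)
$\frac{s}{1768 - 776} + \frac{4518}{-3250} = \frac{-748 + 2 \sqrt{6}}{1768 - 776} + \frac{4518}{-3250} = \frac{-748 + 2 \sqrt{6}}{1768 - 776} + 4518 \left(- \frac{1}{3250}\right) = \frac{-748 + 2 \sqrt{6}}{992} - \frac{2259}{1625} = \left(-748 + 2 \sqrt{6}\right) \frac{1}{992} - \frac{2259}{1625} = \left(- \frac{187}{248} + \frac{\sqrt{6}}{496}\right) - \frac{2259}{1625} = - \frac{864107}{403000} + \frac{\sqrt{6}}{496}$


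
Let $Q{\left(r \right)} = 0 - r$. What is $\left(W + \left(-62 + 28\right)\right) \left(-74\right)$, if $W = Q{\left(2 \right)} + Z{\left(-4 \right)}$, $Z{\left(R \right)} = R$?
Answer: $2960$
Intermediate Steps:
$Q{\left(r \right)} = - r$
$W = -6$ ($W = \left(-1\right) 2 - 4 = -2 - 4 = -6$)
$\left(W + \left(-62 + 28\right)\right) \left(-74\right) = \left(-6 + \left(-62 + 28\right)\right) \left(-74\right) = \left(-6 - 34\right) \left(-74\right) = \left(-40\right) \left(-74\right) = 2960$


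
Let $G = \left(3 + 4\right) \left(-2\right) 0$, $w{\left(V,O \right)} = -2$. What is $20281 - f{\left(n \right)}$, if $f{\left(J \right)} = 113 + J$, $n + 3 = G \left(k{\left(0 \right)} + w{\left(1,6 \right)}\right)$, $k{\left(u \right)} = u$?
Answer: $20171$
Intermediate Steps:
$G = 0$ ($G = 7 \left(-2\right) 0 = \left(-14\right) 0 = 0$)
$n = -3$ ($n = -3 + 0 \left(0 - 2\right) = -3 + 0 \left(-2\right) = -3 + 0 = -3$)
$20281 - f{\left(n \right)} = 20281 - \left(113 - 3\right) = 20281 - 110 = 20171$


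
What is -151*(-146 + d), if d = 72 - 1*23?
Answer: 14647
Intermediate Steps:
d = 49 (d = 72 - 23 = 49)
-151*(-146 + d) = -151*(-146 + 49) = -151*(-97) = 14647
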